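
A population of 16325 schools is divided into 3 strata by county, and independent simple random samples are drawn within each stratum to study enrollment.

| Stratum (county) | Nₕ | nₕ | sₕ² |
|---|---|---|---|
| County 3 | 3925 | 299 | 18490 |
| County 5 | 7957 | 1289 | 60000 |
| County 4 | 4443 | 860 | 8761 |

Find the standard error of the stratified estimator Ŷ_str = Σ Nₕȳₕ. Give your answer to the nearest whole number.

Var(Ŷ_str) = Σₕ Nₕ²(1 − fₕ)sₕ²/nₕ.
County 3: 3925²·(1 − 299/3925)·18490/299 = 8.8010236 × 10^8.
County 5: 7957²·(1 − 1289/7957)·60000/1289 = 2.4696948 × 10^9.
County 4: 4443²·(1 − 860/4443)·8761/860 = 1.6217293 × 10^8.
Sum = 3.5119701 × 10^9.
SE = √(3.5119701 × 10^9) = 59262.

59262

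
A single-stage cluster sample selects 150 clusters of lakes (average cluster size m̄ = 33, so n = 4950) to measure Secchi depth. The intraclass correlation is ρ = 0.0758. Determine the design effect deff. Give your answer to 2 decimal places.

3.43

deff = 1 + (33 − 1)·0.0758 = 1 + 2.4256 = 3.4256.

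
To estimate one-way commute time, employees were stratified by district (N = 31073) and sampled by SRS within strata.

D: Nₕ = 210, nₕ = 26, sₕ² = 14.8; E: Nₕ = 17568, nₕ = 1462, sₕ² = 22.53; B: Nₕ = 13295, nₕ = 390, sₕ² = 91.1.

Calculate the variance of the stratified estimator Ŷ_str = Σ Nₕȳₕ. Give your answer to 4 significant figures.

4.446 × 10^7

Var(Ŷ_str) = Σₕ Nₕ²(1 − fₕ)sₕ²/nₕ.
D: 210²·(1 − 26/210)·14.8/26 = 21995.077.
E: 17568²·(1 − 1462/17568)·22.53/1462 = 4.360375 × 10^6.
B: 13295²·(1 − 390/13295)·91.1/390 = 4.0077454 × 10^7.
Sum = 4.4459824 × 10^7.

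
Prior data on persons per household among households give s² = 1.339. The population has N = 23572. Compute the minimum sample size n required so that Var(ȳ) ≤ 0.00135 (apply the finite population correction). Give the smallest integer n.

Without fpc, n₀ = s²/D = 1.339/0.00135 = 991.8519.
With fpc, (1 − n/N)·s²/n ≤ D requires n ≥ n₀/(1 + n₀/N) = 991.8519/(1 + 991.8519/23572) = 951.8024.
Rounding up, n = 952.

952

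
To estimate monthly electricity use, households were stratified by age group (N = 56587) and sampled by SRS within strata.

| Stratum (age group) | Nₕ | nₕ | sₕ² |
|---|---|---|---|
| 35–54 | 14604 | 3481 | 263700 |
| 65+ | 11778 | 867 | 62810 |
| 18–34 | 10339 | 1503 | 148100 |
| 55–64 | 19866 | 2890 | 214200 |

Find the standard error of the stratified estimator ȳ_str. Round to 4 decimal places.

Var(ȳ_str) = Σₕ Wₕ²(1 − fₕ)sₕ²/nₕ with Wₕ = Nₕ/N, N = 56587.
35–54: Wₕ = 0.25808048; term = 0.25808048²·(1 − 0.23835935)·263700/3481 = 3.8429659.
65+: Wₕ = 0.20813968; term = 0.20813968²·(1 − 0.07361182)·62810/867 = 2.9074514.
18–34: Wₕ = 0.18270981; term = 0.18270981²·(1 − 0.14537189)·148100/1503 = 2.8112339.
55–64: Wₕ = 0.35107003; term = 0.35107003²·(1 − 0.14547468)·214200/2890 = 7.8060995.
Sum = 17.367751.
SE = √(17.367751) = 4.1675.

4.1675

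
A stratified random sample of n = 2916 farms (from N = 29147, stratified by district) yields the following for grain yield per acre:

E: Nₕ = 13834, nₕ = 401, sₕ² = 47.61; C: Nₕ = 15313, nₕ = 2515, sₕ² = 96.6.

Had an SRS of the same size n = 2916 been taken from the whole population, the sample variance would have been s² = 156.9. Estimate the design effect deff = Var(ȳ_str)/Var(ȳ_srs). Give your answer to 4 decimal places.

Var(ȳ_str) = Σ Wₕ²(1−fₕ)sₕ²/nₕ with Wₕ = Nₕ/29147:
  E: (13834/29147)²·(1−401/13834)·47.61/401 = 0.025970892
  C: (15313/29147)²·(1−2515/15313)·96.6/2515 = 0.0088604097
  → Var(ȳ_str) = 0.034831302.
Var(ȳ_srs) = (1 − 2916/29147)·156.9/2916 = 0.048423526.
deff = 0.034831302 / 0.048423526 = 0.7193.

0.7193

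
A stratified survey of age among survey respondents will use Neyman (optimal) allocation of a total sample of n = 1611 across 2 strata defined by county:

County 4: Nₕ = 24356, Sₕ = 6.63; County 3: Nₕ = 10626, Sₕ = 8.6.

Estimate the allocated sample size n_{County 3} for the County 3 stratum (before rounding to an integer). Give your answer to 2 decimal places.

Neyman allocation: nₕ = n·NₕSₕ / Σⱼ NⱼSⱼ.
Σ NⱼSⱼ = 24356·6.63 + 10626·8.6 = 252863.88.
n_{County 3} = 1611·10626·8.6 / 252863.88 = 582.21.

582.21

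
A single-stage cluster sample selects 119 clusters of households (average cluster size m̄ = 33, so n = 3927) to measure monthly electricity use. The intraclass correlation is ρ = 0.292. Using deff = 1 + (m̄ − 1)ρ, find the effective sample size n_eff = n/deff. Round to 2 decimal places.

deff = 1 + (33 − 1)·0.292 = 1 + 9.344 = 10.344.
n_eff = 3927 / 10.344 = 379.64.

379.64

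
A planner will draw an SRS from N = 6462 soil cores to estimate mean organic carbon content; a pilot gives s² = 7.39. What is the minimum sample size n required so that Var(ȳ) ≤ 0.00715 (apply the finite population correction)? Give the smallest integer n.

892

Without fpc, n₀ = s²/D = 7.39/0.00715 = 1033.5664.
With fpc, (1 − n/N)·s²/n ≤ D requires n ≥ n₀/(1 + n₀/N) = 1033.5664/(1 + 1033.5664/6462) = 891.0476.
Rounding up, n = 892.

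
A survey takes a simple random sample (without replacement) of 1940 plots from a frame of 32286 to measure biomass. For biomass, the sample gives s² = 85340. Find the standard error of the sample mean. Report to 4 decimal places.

Under SRS without replacement, Var(ȳ) = (1 − f)·s²/n with f = n/N = 1940/32286 = 0.06008796.
Var(ȳ) = (1 − 0.06008796)·85340/1940 = 0.93991204·43.989691 = 41.34644.
SE(ȳ) = √(41.34644) = 6.4301.

6.4301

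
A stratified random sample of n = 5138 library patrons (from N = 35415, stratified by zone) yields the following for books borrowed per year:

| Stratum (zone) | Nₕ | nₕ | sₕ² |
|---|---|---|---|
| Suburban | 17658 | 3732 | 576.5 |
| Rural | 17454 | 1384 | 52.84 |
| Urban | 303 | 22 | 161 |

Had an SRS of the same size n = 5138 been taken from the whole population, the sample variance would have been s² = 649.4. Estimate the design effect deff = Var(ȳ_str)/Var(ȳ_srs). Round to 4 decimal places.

Var(ȳ_str) = Σ Wₕ²(1−fₕ)sₕ²/nₕ with Wₕ = Nₕ/35415:
  Suburban: (17658/35415)²·(1−3732/17658)·576.5/3732 = 0.030286639
  Rural: (17454/35415)²·(1−1384/17454)·52.84/1384 = 0.0085381361
  Urban: (303/35415)²·(1−22/303)·161/22 = 4.967955 × 10^-4
  → Var(ȳ_str) = 0.039321571.
Var(ȳ_srs) = (1 − 5138/35415)·649.4/5138 = 0.10805473.
deff = 0.039321571 / 0.10805473 = 0.3639.

0.3639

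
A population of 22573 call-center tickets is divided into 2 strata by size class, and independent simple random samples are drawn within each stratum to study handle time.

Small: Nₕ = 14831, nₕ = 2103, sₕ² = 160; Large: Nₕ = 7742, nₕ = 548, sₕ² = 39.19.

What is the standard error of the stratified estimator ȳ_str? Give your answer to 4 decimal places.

0.1897

Var(ȳ_str) = Σₕ Wₕ²(1 − fₕ)sₕ²/nₕ with Wₕ = Nₕ/N, N = 22573.
Small: Wₕ = 0.65702388; term = 0.65702388²·(1 − 0.14179759)·160/2103 = 0.028185955.
Large: Wₕ = 0.34297612; term = 0.34297612²·(1 − 0.07078274)·39.19/548 = 0.0078169933.
Sum = 0.036002948.
SE = √(0.036002948) = 0.1897.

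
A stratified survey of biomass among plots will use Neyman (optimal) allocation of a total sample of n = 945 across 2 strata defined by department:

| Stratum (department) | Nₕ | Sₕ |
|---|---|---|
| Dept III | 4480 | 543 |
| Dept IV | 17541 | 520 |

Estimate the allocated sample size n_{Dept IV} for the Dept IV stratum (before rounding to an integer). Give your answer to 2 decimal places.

Neyman allocation: nₕ = n·NₕSₕ / Σⱼ NⱼSⱼ.
Σ NⱼSⱼ = 4480·543 + 17541·520 = 1.155396 × 10^7.
n_{Dept IV} = 945·17541·520 / (1.155396 × 10^7) = 746.03.

746.03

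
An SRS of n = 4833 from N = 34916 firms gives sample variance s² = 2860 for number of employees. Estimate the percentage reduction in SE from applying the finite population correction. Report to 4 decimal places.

f = n/N = 4833/34916 = 0.13841792.
SE_no-fpc = √(s²/n) = 0.7692626; SE_fpc = √((1−f)s²/n) = 0.71404067.
Ratio = √(1−f) = 0.92821446. Reduction = 100·(1 − 0.92821446) = 7.1786%.

7.1786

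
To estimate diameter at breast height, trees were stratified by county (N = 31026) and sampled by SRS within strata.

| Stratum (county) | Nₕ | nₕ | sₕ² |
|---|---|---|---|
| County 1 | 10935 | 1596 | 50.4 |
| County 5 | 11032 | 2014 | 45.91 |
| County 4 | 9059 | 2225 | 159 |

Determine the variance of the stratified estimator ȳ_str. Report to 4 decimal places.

Var(ȳ_str) = Σₕ Wₕ²(1 − fₕ)sₕ²/nₕ with Wₕ = Nₕ/N, N = 31026.
County 1: Wₕ = 0.35244634; term = 0.35244634²·(1 − 0.14595336)·50.4/1596 = 0.0033501576.
County 5: Wₕ = 0.35557275; term = 0.35557275²·(1 − 0.18255983)·45.91/2014 = 0.0023559211.
County 4: Wₕ = 0.29198092; term = 0.29198092²·(1 − 0.24561210)·159/2225 = 0.0045959021.
Sum = 0.010301981.

0.0103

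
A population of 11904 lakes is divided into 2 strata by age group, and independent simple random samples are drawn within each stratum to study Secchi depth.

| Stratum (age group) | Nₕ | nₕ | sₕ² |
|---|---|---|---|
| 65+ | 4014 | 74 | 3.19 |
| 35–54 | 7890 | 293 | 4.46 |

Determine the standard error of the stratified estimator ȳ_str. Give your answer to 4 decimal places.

Var(ȳ_str) = Σₕ Wₕ²(1 − fₕ)sₕ²/nₕ with Wₕ = Nₕ/N, N = 11904.
65+: Wₕ = 0.33719758; term = 0.33719758²·(1 − 0.01843548)·3.19/74 = 0.0048111258.
35–54: Wₕ = 0.66280242; term = 0.66280242²·(1 − 0.03713561)·4.46/293 = 0.0064387347.
Sum = 0.011249861.
SE = √(0.011249861) = 0.1061.

0.1061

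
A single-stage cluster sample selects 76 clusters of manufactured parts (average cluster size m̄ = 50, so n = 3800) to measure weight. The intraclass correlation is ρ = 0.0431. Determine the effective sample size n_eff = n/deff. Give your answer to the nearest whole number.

1221

deff = 1 + (50 − 1)·0.0431 = 1 + 2.1119 = 3.1119.
n_eff = 3800 / 3.1119 = 1221.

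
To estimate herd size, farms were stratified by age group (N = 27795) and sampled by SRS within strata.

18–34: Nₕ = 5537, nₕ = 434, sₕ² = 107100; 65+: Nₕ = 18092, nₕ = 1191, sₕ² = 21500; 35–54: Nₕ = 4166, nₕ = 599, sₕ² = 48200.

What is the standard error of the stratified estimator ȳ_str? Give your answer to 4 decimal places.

4.2093

Var(ȳ_str) = Σₕ Wₕ²(1 − fₕ)sₕ²/nₕ with Wₕ = Nₕ/N, N = 27795.
18–34: Wₕ = 0.19920849; term = 0.19920849²·(1 − 0.07838180)·107100/434 = 9.0254004.
65+: Wₕ = 0.65090844; term = 0.65090844²·(1 − 0.06583020)·21500/1191 = 7.144837.
35–54: Wₕ = 0.14988307; term = 0.14988307²·(1 − 0.14378301)·48200/599 = 1.54778.
Sum = 17.718017.
SE = √(17.718017) = 4.2093.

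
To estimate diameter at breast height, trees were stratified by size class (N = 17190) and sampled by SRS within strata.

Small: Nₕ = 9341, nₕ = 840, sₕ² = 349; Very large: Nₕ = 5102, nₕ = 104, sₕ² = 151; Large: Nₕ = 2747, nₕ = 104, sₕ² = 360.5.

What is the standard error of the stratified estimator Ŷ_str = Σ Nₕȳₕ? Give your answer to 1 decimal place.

Var(Ŷ_str) = Σₕ Nₕ²(1 − fₕ)sₕ²/nₕ.
Small: 9341²·(1 − 840/9341)·349/840 = 3.2992067 × 10^7.
Very large: 5102²·(1 − 104/5102)·151/104 = 3.7023742 × 10^7.
Large: 2747²·(1 − 104/2747)·360.5/104 = 2.5166786 × 10^7.
Sum = 9.5182595 × 10^7.
SE = √(9.5182595 × 10^7) = 9756.2.

9756.2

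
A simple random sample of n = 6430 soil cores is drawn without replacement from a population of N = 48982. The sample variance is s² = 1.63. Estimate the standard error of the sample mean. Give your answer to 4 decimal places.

0.0148

Under SRS without replacement, Var(ȳ) = (1 − f)·s²/n with f = n/N = 6430/48982 = 0.13127271.
Var(ȳ) = (1 − 0.13127271)·1.63/6430 = 0.86872729·2.5349922 × 10^-4 = 2.2022169 × 10^-4.
SE(ȳ) = √(2.2022169 × 10^-4) = 0.0148.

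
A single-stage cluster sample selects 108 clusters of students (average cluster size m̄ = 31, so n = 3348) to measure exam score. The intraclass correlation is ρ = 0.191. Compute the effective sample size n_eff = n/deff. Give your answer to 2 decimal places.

deff = 1 + (31 − 1)·0.191 = 1 + 5.73 = 6.73.
n_eff = 3348 / 6.73 = 497.47.

497.47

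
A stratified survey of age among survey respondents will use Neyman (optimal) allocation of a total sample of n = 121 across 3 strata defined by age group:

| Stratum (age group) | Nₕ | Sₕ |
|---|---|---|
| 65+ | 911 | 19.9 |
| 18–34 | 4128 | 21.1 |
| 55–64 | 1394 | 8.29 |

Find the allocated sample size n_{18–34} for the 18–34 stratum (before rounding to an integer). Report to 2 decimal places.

90.24

Neyman allocation: nₕ = n·NₕSₕ / Σⱼ NⱼSⱼ.
Σ NⱼSⱼ = 911·19.9 + 4128·21.1 + 1394·8.29 = 116785.96.
n_{18–34} = 121·4128·21.1 / 116785.96 = 90.24.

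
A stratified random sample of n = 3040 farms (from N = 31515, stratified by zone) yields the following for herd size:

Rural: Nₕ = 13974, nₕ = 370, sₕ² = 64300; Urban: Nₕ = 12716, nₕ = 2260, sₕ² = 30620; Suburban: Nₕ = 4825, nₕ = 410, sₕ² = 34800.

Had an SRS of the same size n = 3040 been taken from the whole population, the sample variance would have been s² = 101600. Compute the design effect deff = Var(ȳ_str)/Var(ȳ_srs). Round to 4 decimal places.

1.2219

Var(ȳ_str) = Σ Wₕ²(1−fₕ)sₕ²/nₕ with Wₕ = Nₕ/31515:
  Rural: (13974/31515)²·(1−370/13974)·64300/370 = 33.263044
  Urban: (12716/31515)²·(1−2260/12716)·30620/2260 = 1.8137533
  Suburban: (4825/31515)²·(1−410/4825)·34800/410 = 1.8204921
  → Var(ȳ_str) = 36.897289.
Var(ȳ_srs) = (1 − 3040/31515)·101600/3040 = 30.197191.
deff = 36.897289 / 30.197191 = 1.2219.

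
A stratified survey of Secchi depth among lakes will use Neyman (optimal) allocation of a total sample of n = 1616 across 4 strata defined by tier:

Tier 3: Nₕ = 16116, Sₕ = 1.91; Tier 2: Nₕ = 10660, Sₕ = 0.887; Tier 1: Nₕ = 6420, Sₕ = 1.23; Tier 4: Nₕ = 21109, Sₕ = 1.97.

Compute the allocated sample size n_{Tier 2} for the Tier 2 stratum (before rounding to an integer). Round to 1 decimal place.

Neyman allocation: nₕ = n·NₕSₕ / Σⱼ NⱼSⱼ.
Σ NⱼSⱼ = 16116·1.91 + 10660·0.887 + 6420·1.23 + 21109·1.97 = 89718.31.
n_{Tier 2} = 1616·10660·0.887 / 89718.31 = 170.3.

170.3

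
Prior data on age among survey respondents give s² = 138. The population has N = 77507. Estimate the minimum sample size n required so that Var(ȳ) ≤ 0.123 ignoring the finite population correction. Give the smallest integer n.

1122

Without fpc, n₀ = s²/D = 138/0.123 = 1121.9512.
Rounding up, n = 1122.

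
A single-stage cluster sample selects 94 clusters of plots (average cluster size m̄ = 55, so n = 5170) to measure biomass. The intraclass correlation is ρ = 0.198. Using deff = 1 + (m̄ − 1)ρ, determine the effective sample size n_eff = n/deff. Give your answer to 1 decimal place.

deff = 1 + (55 − 1)·0.198 = 1 + 10.692 = 11.692.
n_eff = 5170 / 11.692 = 442.2.

442.2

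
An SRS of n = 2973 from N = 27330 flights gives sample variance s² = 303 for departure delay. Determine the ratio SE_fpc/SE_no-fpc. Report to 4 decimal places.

f = n/N = 2973/27330 = 0.10878156.
SE_no-fpc = √(s²/n) = 0.31924482; SE_fpc = √((1−f)s²/n) = 0.30138105.
Ratio = √(1−f) = 0.94404366.

0.9440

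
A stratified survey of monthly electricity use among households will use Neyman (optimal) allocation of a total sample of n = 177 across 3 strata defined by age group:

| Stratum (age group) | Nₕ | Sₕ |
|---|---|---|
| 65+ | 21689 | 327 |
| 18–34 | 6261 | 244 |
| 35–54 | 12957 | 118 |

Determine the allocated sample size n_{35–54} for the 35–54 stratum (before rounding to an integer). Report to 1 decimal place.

Neyman allocation: nₕ = n·NₕSₕ / Σⱼ NⱼSⱼ.
Σ NⱼSⱼ = 21689·327 + 6261·244 + 12957·118 = 1.0148913 × 10^7.
n_{35–54} = 177·12957·118 / (1.0148913 × 10^7) = 26.7.

26.7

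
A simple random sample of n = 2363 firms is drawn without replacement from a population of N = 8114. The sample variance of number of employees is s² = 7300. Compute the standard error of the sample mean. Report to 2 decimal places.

1.48

Under SRS without replacement, Var(ȳ) = (1 − f)·s²/n with f = n/N = 2363/8114 = 0.29122504.
Var(ȳ) = (1 − 0.29122504)·7300/2363 = 0.70877496·3.0892933 = 2.1896137.
SE(ȳ) = √(2.1896137) = 1.48.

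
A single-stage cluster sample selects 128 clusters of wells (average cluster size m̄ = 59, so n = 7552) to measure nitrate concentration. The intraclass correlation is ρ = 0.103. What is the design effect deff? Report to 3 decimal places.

deff = 1 + (59 − 1)·0.103 = 1 + 5.974 = 6.974.

6.974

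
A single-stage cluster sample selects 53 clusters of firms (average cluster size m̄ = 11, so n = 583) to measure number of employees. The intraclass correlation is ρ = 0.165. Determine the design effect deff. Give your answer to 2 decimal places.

2.65

deff = 1 + (11 − 1)·0.165 = 1 + 1.65 = 2.65.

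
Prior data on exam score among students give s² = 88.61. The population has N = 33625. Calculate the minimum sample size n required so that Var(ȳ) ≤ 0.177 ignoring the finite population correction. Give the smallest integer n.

501

Without fpc, n₀ = s²/D = 88.61/0.177 = 500.6215.
Rounding up, n = 501.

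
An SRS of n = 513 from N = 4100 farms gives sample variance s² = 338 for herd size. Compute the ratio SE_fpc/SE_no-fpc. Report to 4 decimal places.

0.9353

f = n/N = 513/4100 = 0.12512195.
SE_no-fpc = √(s²/n) = 0.8117077; SE_fpc = √((1−f)s²/n) = 0.75923012.
Ratio = √(1−f) = 0.93534916.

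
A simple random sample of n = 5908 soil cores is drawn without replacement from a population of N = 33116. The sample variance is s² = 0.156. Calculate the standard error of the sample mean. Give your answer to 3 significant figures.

Under SRS without replacement, Var(ȳ) = (1 − f)·s²/n with f = n/N = 5908/33116 = 0.17840319.
Var(ȳ) = (1 − 0.17840319)·0.156/5908 = 0.82159681·2.6404875 × 10^-5 = 2.1694161 × 10^-5.
SE(ȳ) = √(2.1694161 × 10^-5) = 0.00466.

0.00466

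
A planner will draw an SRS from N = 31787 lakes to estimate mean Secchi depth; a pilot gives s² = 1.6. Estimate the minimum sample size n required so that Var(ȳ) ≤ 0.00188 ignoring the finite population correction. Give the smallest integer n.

Without fpc, n₀ = s²/D = 1.6/0.00188 = 851.0638.
Rounding up, n = 852.

852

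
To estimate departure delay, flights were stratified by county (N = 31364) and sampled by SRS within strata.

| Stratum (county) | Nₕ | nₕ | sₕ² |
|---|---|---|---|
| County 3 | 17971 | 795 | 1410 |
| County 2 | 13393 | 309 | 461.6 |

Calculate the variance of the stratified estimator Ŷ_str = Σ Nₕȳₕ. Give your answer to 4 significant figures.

8.092 × 10^8

Var(Ŷ_str) = Σₕ Nₕ²(1 − fₕ)sₕ²/nₕ.
County 3: 17971²·(1 − 795/17971)·1410/795 = 5.4745227 × 10^8.
County 2: 13393²·(1 − 309/13393)·461.6/309 = 2.6177353 × 10^8.
Sum = 8.092258 × 10^8.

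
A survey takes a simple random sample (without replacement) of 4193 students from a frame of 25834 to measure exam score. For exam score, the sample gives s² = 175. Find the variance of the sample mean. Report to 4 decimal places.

Under SRS without replacement, Var(ȳ) = (1 − f)·s²/n with f = n/N = 4193/25834 = 0.16230549.
Var(ȳ) = (1 − 0.16230549)·175/4193 = 0.83769451·0.041736227 = 0.034962208.

0.0350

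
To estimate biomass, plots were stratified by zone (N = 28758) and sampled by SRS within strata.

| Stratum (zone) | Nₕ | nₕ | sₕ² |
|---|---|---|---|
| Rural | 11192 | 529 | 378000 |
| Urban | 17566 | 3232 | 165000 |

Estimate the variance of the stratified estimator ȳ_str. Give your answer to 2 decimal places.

Var(ȳ_str) = Σₕ Wₕ²(1 − fₕ)sₕ²/nₕ with Wₕ = Nₕ/N, N = 28758.
Rural: Wₕ = 0.38917866; term = 0.38917866²·(1 − 0.04726590)·378000/529 = 103.11121.
Urban: Wₕ = 0.61082134; term = 0.61082134²·(1 − 0.18399180)·165000/3232 = 15.543024.
Sum = 118.65423.

118.65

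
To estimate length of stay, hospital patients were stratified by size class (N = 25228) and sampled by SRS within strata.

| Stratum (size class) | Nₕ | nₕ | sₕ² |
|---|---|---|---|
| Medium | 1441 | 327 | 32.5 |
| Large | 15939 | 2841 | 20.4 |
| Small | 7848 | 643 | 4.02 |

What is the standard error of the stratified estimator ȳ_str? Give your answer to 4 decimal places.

0.0562

Var(ȳ_str) = Σₕ Wₕ²(1 − fₕ)sₕ²/nₕ with Wₕ = Nₕ/N, N = 25228.
Medium: Wₕ = 0.05711907; term = 0.05711907²·(1 − 0.22692575)·32.5/327 = 2.5067968 × 10^-4.
Large: Wₕ = 0.63179800; term = 0.63179800²·(1 − 0.17824205)·20.4/2841 = 0.0023553711.
Small: Wₕ = 0.31108292; term = 0.31108292²·(1 − 0.08193170)·4.02/643 = 5.5544673 × 10^-4.
Sum = 0.0031614975.
SE = √(0.0031614975) = 0.0562.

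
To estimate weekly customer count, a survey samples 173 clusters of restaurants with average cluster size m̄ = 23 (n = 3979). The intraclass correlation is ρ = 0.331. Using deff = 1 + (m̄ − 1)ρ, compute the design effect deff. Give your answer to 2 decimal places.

deff = 1 + (23 − 1)·0.331 = 1 + 7.282 = 8.282.

8.28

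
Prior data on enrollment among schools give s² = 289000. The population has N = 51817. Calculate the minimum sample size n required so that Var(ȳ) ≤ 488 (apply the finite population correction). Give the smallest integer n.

Without fpc, n₀ = s²/D = 289000/488 = 592.2131.
With fpc, (1 − n/N)·s²/n ≤ D requires n ≥ n₀/(1 + n₀/N) = 592.2131/(1 + 592.2131/51817) = 585.5212.
Rounding up, n = 586.

586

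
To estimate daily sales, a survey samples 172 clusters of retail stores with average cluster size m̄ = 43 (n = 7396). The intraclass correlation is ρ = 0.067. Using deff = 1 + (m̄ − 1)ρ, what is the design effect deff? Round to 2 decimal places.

3.81

deff = 1 + (43 − 1)·0.067 = 1 + 2.814 = 3.814.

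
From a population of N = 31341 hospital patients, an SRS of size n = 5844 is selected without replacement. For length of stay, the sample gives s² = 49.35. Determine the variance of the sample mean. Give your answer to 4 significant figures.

0.006870

Under SRS without replacement, Var(ȳ) = (1 − f)·s²/n with f = n/N = 5844/31341 = 0.18646501.
Var(ȳ) = (1 − 0.18646501)·49.35/5844 = 0.81353499·0.0084445585 = 0.0068699438.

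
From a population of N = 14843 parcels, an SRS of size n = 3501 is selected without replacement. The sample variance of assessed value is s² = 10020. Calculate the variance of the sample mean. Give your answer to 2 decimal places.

2.19

Under SRS without replacement, Var(ȳ) = (1 − f)·s²/n with f = n/N = 3501/14843 = 0.23586876.
Var(ȳ) = (1 − 0.23586876)·10020/3501 = 0.76413124·2.8620394 = 2.1869737.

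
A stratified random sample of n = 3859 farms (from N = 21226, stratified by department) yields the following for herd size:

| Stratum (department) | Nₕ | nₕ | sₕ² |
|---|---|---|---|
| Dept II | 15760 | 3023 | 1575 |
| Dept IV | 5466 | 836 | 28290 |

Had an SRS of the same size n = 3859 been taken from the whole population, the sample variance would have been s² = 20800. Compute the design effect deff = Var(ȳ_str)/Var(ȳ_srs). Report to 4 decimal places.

Var(ȳ_str) = Σ Wₕ²(1−fₕ)sₕ²/nₕ with Wₕ = Nₕ/21226:
  Dept II: (15760/21226)²·(1−3023/15760)·1575/3023 = 0.23212903
  Dept IV: (5466/21226)²·(1−836/5466)·28290/836 = 1.9008199
  → Var(ȳ_str) = 2.1329489.
Var(ȳ_srs) = (1 − 3859/21226)·20800/3859 = 4.4100671.
deff = 2.1329489 / 4.4100671 = 0.4837.

0.4837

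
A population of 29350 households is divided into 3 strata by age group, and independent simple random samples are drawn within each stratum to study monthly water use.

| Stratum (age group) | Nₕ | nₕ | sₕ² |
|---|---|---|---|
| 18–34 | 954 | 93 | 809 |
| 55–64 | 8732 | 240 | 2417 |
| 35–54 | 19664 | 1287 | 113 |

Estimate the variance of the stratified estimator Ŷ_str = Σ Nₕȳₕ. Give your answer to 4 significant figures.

7.856 × 10^8

Var(Ŷ_str) = Σₕ Nₕ²(1 − fₕ)sₕ²/nₕ.
18–34: 954²·(1 − 93/954)·809/93 = 7.1452446 × 10^6.
55–64: 8732²·(1 − 240/8732)·2417/240 = 7.4677388 × 10^8.
35–54: 19664²·(1 − 1287/19664)·113/1287 = 3.1728269 × 10^7.
Sum = 7.8564739 × 10^8.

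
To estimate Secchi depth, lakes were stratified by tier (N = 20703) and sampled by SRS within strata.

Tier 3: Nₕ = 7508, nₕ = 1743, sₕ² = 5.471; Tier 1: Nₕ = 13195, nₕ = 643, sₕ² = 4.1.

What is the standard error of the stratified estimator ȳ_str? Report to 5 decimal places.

0.05273

Var(ȳ_str) = Σₕ Wₕ²(1 − fₕ)sₕ²/nₕ with Wₕ = Nₕ/N, N = 20703.
Tier 3: Wₕ = 0.36265276; term = 0.36265276²·(1 − 0.23215237)·5.471/1743 = 3.1697597 × 10^-4.
Tier 1: Wₕ = 0.63734724; term = 0.63734724²·(1 − 0.04873058)·4.1/643 = 0.0024639316.
Sum = 0.0027809076.
SE = √(0.0027809076) = 0.05273.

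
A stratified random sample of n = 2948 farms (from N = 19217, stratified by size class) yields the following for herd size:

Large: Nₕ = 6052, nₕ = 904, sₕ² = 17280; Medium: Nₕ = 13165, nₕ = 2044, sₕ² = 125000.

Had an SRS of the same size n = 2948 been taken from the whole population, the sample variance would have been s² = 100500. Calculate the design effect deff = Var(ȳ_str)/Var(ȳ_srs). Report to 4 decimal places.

Var(ȳ_str) = Σ Wₕ²(1−fₕ)sₕ²/nₕ with Wₕ = Nₕ/19217:
  Large: (6052/19217)²·(1−904/6052)·17280/904 = 1.6126554
  Medium: (13165/19217)²·(1−2044/13165)·125000/2044 = 24.245026
  → Var(ȳ_str) = 25.857681.
Var(ȳ_srs) = (1 − 2948/19217)·100500/2948 = 28.861165.
deff = 25.857681 / 28.861165 = 0.8959.

0.8959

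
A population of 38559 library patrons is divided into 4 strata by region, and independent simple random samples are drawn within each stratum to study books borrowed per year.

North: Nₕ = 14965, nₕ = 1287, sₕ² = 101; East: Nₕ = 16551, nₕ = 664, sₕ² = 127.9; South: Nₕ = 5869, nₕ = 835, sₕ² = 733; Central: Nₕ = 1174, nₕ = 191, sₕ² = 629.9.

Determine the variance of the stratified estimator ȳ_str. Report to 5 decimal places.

0.06487

Var(ȳ_str) = Σₕ Wₕ²(1 − fₕ)sₕ²/nₕ with Wₕ = Nₕ/N, N = 38559.
North: Wₕ = 0.38810654; term = 0.38810654²·(1 − 0.08600067)·101/1287 = 0.01080415.
East: Wₕ = 0.42923831; term = 0.42923831²·(1 − 0.04011842)·127.9/664 = 0.034065681.
South: Wₕ = 0.15220830; term = 0.15220830²·(1 − 0.14227296)·733/835 = 0.017443888.
Central: Wₕ = 0.03044685; term = 0.03044685²·(1 − 0.16269165)·629.9/191 = 0.0025598135.
Sum = 0.064873533.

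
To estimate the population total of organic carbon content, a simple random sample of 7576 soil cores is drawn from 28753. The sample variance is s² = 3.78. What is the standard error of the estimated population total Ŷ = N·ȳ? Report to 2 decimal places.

Var(Ŷ) = N²·Var(ȳ) = N²·(1 − n/N)·s²/n.
f = 7576/28753 = 0.26348555; Var(ȳ) = 0.73651445·3.78/7576 = 3.6747949 × 10^-4.
Var(Ŷ) = 28753² · (3.6747949 × 10^-4) = 303808.16.
SE(Ŷ) = √(303808.16) = 551.19.

551.19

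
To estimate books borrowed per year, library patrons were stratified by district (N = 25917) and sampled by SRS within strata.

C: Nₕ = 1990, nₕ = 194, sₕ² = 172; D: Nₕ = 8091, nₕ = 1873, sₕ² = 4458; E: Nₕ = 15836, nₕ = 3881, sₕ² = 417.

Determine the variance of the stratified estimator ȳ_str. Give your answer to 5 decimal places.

0.21327

Var(ȳ_str) = Σₕ Wₕ²(1 − fₕ)sₕ²/nₕ with Wₕ = Nₕ/N, N = 25917.
C: Wₕ = 0.07678358; term = 0.07678358²·(1 − 0.09748744)·172/194 = 0.0047175517.
D: Wₕ = 0.31218891; term = 0.31218891²·(1 − 0.23149178)·4458/1873 = 0.17827307.
E: Wₕ = 0.61102751; term = 0.61102751²·(1 − 0.24507451)·417/3881 = 0.030284334.
Sum = 0.21327496.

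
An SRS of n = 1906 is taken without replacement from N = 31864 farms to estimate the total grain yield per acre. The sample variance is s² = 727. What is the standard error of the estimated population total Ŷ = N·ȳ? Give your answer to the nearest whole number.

19081

Var(Ŷ) = N²·Var(ȳ) = N²·(1 − n/N)·s²/n.
f = 1906/31864 = 0.05981672; Var(ȳ) = 0.94018328·727/1906 = 0.35861136.
Var(Ŷ) = 31864² · 0.35861136 = 3.6410331 × 10^8.
SE(Ŷ) = √(3.6410331 × 10^8) = 19081.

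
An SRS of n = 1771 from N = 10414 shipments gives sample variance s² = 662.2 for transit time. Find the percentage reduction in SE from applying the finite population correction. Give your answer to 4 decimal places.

8.8989

f = n/N = 1771/10414 = 0.17005954.
SE_no-fpc = √(s²/n) = 0.6114843; SE_fpc = √((1−f)s²/n) = 0.55706873.
Ratio = √(1−f) = 0.91101068. Reduction = 100·(1 − 0.91101068) = 8.8989%.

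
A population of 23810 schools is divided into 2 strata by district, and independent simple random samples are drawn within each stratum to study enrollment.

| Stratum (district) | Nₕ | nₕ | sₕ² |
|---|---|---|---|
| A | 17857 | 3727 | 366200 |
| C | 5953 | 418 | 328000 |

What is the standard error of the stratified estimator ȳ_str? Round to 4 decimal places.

9.4519

Var(ȳ_str) = Σₕ Wₕ²(1 − fₕ)sₕ²/nₕ with Wₕ = Nₕ/N, N = 23810.
A: Wₕ = 0.74997900; term = 0.74997900²·(1 − 0.20871367)·366200/3727 = 43.731142.
C: Wₕ = 0.25002100; term = 0.25002100²·(1 − 0.07021670)·328000/418 = 45.607081.
Sum = 89.338223.
SE = √(89.338223) = 9.4519.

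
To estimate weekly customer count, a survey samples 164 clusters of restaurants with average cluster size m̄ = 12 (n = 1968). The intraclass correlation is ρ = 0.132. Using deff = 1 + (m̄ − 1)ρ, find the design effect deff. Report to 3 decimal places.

2.452

deff = 1 + (12 − 1)·0.132 = 1 + 1.452 = 2.452.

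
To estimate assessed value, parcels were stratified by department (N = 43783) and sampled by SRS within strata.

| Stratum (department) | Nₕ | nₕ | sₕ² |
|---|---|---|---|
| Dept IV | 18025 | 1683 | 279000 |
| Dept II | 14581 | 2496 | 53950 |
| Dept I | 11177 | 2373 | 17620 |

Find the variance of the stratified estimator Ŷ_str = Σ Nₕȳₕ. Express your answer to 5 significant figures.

Var(Ŷ_str) = Σₕ Nₕ²(1 − fₕ)sₕ²/nₕ.
Dept IV: 18025²·(1 − 1683/18025)·279000/1683 = 4.8831556 × 10^10.
Dept II: 14581²·(1 − 2496/14581)·53950/2496 = 3.8087357 × 10^9.
Dept I: 11177²·(1 − 2373/11177)·17620/2373 = 7.3065683 × 10^8.
Sum = 5.3370949 × 10^10.

5.3371 × 10^10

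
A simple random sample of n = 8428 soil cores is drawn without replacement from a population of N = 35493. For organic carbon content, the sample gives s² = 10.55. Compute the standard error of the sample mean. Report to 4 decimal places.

0.0309

Under SRS without replacement, Var(ȳ) = (1 − f)·s²/n with f = n/N = 8428/35493 = 0.23745527.
Var(ȳ) = (1 − 0.23745527)·10.55/8428 = 0.76254473·0.0012517798 = 9.5453807 × 10^-4.
SE(ȳ) = √(9.5453807 × 10^-4) = 0.0309.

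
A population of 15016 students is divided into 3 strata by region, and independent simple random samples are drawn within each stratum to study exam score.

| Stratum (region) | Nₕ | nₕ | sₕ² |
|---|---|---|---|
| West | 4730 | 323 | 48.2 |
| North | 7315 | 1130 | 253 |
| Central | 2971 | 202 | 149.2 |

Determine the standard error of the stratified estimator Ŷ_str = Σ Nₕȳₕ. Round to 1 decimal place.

4395.1

Var(Ŷ_str) = Σₕ Nₕ²(1 − fₕ)sₕ²/nₕ.
West: 4730²·(1 − 323/4730)·48.2/323 = 3.1106325 × 10^6.
North: 7315²·(1 − 1130/7315)·253/1130 = 1.0129689 × 10^7.
Central: 2971²·(1 − 202/2971)·149.2/202 = 6.0763539 × 10^6.
Sum = 1.9316675 × 10^7.
SE = √(1.9316675 × 10^7) = 4395.1.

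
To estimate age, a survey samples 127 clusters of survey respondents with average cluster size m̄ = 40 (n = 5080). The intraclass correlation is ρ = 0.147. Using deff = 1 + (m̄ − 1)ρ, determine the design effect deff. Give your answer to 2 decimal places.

deff = 1 + (40 − 1)·0.147 = 1 + 5.733 = 6.733.

6.73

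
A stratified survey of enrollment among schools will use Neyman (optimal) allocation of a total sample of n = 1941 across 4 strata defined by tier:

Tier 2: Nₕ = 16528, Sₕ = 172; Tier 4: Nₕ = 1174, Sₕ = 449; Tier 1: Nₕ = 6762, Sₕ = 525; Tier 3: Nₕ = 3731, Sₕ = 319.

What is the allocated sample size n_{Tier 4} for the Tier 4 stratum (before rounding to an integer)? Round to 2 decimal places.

Neyman allocation: nₕ = n·NₕSₕ / Σⱼ NⱼSⱼ.
Σ NⱼSⱼ = 16528·172 + 1174·449 + 6762·525 + 3731·319 = 8.110181 × 10^6.
n_{Tier 4} = 1941·1174·449 / (8.110181 × 10^6) = 126.16.

126.16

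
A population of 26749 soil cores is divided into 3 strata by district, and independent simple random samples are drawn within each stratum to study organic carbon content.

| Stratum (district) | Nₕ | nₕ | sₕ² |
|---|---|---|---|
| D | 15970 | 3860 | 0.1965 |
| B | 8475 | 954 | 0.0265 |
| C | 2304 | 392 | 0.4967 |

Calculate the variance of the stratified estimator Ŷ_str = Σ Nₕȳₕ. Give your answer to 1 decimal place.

17197.6

Var(Ŷ_str) = Σₕ Nₕ²(1 − fₕ)sₕ²/nₕ.
D: 15970²·(1 − 3860/15970)·0.1965/3860 = 9845.1947.
B: 8475²·(1 − 954/8475)·0.0265/954 = 1770.5687.
C: 2304²·(1 − 392/2304)·0.4967/392 = 5581.8538.
Sum = 17197.617.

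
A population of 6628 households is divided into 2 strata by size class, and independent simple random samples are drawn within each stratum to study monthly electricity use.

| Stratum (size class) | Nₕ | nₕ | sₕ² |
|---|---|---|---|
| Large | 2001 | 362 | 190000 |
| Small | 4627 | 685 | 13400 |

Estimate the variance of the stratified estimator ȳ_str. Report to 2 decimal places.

Var(ȳ_str) = Σₕ Wₕ²(1 − fₕ)sₕ²/nₕ with Wₕ = Nₕ/N, N = 6628.
Large: Wₕ = 0.30190103; term = 0.30190103²·(1 − 0.18090955)·190000/362 = 39.183757.
Small: Wₕ = 0.69809897; term = 0.69809897²·(1 − 0.14804409)·13400/685 = 8.1220442.
Sum = 47.305801.

47.31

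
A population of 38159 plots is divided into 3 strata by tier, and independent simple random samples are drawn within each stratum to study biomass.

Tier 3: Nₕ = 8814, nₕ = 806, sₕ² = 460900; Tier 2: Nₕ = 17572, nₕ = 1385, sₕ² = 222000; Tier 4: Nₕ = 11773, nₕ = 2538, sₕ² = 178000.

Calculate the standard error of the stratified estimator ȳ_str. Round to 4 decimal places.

8.0166

Var(ȳ_str) = Σₕ Wₕ²(1 − fₕ)sₕ²/nₕ with Wₕ = Nₕ/N, N = 38159.
Tier 3: Wₕ = 0.23098090; term = 0.23098090²·(1 − 0.09144543)·460900/806 = 27.718824.
Tier 2: Wₕ = 0.46049425; term = 0.46049425²·(1 − 0.07881858)·222000/1385 = 31.310989.
Tier 4: Wₕ = 0.30852486; term = 0.30852486²·(1 − 0.21557802)·178000/2538 = 5.2367092.
Sum = 64.266522.
SE = √(64.266522) = 8.0166.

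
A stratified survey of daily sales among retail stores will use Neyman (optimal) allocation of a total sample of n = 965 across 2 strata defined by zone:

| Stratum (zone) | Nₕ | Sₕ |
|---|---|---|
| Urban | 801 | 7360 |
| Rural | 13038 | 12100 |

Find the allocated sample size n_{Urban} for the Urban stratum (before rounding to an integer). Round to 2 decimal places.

Neyman allocation: nₕ = n·NₕSₕ / Σⱼ NⱼSⱼ.
Σ NⱼSⱼ = 801·7360 + 13038·12100 = 1.6365516 × 10^8.
n_{Urban} = 965·801·7360 / (1.6365516 × 10^8) = 34.76.

34.76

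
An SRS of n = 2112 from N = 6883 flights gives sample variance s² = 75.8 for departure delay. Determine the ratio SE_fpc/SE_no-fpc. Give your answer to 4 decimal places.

0.8326

f = n/N = 2112/6883 = 0.30684295.
SE_no-fpc = √(s²/n) = 0.18944696; SE_fpc = √((1−f)s²/n) = 0.15772607.
Ratio = √(1−f) = 0.83256054.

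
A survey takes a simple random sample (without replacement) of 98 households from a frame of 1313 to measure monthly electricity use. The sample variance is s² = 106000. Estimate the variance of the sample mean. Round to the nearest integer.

1001

Under SRS without replacement, Var(ȳ) = (1 − f)·s²/n with f = n/N = 98/1313 = 0.07463823.
Var(ȳ) = (1 − 0.07463823)·106000/98 = 0.92536177·1081.6327 = 1000.9015.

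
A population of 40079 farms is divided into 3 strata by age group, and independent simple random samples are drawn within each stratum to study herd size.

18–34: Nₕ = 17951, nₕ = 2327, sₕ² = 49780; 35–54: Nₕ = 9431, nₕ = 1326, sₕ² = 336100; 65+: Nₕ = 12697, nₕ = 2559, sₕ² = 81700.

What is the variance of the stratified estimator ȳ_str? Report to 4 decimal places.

18.3551

Var(ȳ_str) = Σₕ Wₕ²(1 − fₕ)sₕ²/nₕ with Wₕ = Nₕ/N, N = 40079.
18–34: Wₕ = 0.44789042; term = 0.44789042²·(1 − 0.12963066)·49780/2327 = 3.7351292.
35–54: Wₕ = 0.23531026; term = 0.23531026²·(1 − 0.14060015)·336100/1326 = 12.061519.
65+: Wₕ = 0.31679932; term = 0.31679932²·(1 − 0.20154367)·81700/2559 = 2.5584175.
Sum = 18.355066.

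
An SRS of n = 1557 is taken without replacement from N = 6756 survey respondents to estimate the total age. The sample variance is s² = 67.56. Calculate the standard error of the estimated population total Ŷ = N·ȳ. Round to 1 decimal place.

Var(Ŷ) = N²·Var(ȳ) = N²·(1 − n/N)·s²/n.
f = 1557/6756 = 0.23046181; Var(ȳ) = 0.76953819·67.56/1557 = 0.033391137.
Var(Ŷ) = 6756² · 0.033391137 = 1.5240896 × 10^6.
SE(Ŷ) = √(1.5240896 × 10^6) = 1234.5.

1234.5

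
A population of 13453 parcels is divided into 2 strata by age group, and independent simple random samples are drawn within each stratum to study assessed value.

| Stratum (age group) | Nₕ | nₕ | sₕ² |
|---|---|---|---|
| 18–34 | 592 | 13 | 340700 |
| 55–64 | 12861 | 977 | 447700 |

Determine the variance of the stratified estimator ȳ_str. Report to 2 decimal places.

436.62

Var(ȳ_str) = Σₕ Wₕ²(1 − fₕ)sₕ²/nₕ with Wₕ = Nₕ/N, N = 13453.
18–34: Wₕ = 0.04400505; term = 0.04400505²·(1 − 0.02195946)·340700/13 = 49.635313.
55–64: Wₕ = 0.95599495; term = 0.95599495²·(1 − 0.07596610)·447700/977 = 386.98277.
Sum = 436.61808.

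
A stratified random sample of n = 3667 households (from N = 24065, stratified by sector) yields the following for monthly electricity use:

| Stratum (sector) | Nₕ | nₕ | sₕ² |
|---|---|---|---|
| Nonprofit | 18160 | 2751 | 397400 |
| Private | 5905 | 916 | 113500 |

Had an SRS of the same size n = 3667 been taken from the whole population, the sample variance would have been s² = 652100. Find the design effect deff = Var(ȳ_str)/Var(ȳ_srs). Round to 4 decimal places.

Var(ȳ_str) = Σ Wₕ²(1−fₕ)sₕ²/nₕ with Wₕ = Nₕ/24065:
  Nonprofit: (18160/24065)²·(1−2751/18160)·397400/2751 = 69.800067
  Private: (5905/24065)²·(1−916/5905)·113500/916 = 6.3032141
  → Var(ȳ_str) = 76.103281.
Var(ȳ_srs) = (1 − 3667/24065)·652100/3667 = 150.73184.
deff = 76.103281 / 150.73184 = 0.5049.

0.5049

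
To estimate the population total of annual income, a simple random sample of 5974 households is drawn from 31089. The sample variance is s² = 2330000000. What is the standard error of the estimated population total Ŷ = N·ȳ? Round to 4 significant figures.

1.745 × 10^7

Var(Ŷ) = N²·Var(ȳ) = N²·(1 − n/N)·s²/n.
f = 5974/31089 = 0.19215800; Var(ȳ) = 0.80784200·2330000000/5974 = 315077.31.
Var(Ŷ) = 31089² · 315077.31 = 3.0453039 × 10^14.
SE(Ŷ) = √(3.0453039 × 10^14) = 1.745 × 10^7.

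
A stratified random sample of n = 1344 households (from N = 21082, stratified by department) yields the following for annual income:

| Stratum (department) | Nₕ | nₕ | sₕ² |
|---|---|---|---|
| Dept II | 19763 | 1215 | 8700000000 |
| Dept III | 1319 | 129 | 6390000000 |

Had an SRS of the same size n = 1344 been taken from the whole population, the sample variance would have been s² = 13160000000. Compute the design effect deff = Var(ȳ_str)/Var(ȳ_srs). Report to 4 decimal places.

0.6633

Var(ȳ_str) = Σ Wₕ²(1−fₕ)sₕ²/nₕ with Wₕ = Nₕ/21082:
  Dept II: (19763/21082)²·(1−1215/19763)·8700000000/1215 = 5.9056719 × 10^6
  Dept III: (1319/21082)²·(1−129/1319)·6390000000/129 = 174936.04
  → Var(ȳ_str) = 6.0806079 × 10^6.
Var(ȳ_srs) = (1 − 1344/21082)·13160000000/1344 = 9.1674375 × 10^6.
deff = (6.0806079 × 10^6) / (9.1674375 × 10^6) = 0.6633.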